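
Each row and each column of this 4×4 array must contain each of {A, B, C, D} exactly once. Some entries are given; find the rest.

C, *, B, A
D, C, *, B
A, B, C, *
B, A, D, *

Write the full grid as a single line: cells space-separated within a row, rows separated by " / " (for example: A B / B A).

C D B A / D C A B / A B C D / B A D C

(r1,c2) = D
(r2,c3) = A
(r3,c4) = D
(r4,c4) = C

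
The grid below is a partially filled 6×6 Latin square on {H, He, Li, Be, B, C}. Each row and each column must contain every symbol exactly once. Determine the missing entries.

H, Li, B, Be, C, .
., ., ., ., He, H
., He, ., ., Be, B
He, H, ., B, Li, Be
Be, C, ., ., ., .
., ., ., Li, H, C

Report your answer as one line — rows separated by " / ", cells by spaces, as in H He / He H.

Cell (r1,c6): row 1 has {H,Li,Be,B,C}; column 6 has {H,Be,B,C} → He.
Cell (r2,c4): row 2 has {H,He}; column 4 has {Li,Be,B} → C.
Cell (r3,c4): row 3 has {He,Be,B}; column 4 has {Li,Be,B,C} → H.
Cell (r4,c3): row 4 has {H,He,Li,Be,B}; column 3 has {B} → C.
Cell (r5,c4): row 5 has {Be,C}; column 4 has {H,Li,Be,B,C} → He.
Cell (r5,c5): row 5 has {He,Be,C}; column 5 has {H,He,Li,Be,C} → B.
Cell (r5,c6): row 5 has {He,Be,B,C}; column 6 has {H,He,Be,B,C} → Li.
Cell (r6,c1): row 6 has {H,Li,C}; column 1 has {H,He,Be} → B.
Cell (r6,c2): row 6 has {H,Li,B,C}; column 2 has {H,He,Li,C} → Be.
Cell (r6,c3): row 6 has {H,Li,Be,B,C}; column 3 has {B,C} → He.
Cell (r2,c1): row 2 has {H,He,C}; column 1 has {H,He,Be,B} → Li.
Cell (r2,c2): row 2 has {H,He,Li,C}; column 2 has {H,He,Li,Be,C} → B.
Cell (r2,c3): row 2 has {H,He,Li,B,C}; column 3 has {He,B,C} → Be.
Cell (r3,c1): row 3 has {H,He,Be,B}; column 1 has {H,He,Li,Be,B} → C.
Cell (r3,c3): row 3 has {H,He,Be,B,C}; column 3 has {He,Be,B,C} → Li.
Cell (r5,c3): row 5 has {He,Li,Be,B,C}; column 3 has {He,Li,Be,B,C} → H.

H Li B Be C He / Li B Be C He H / C He Li H Be B / He H C B Li Be / Be C H He B Li / B Be He Li H C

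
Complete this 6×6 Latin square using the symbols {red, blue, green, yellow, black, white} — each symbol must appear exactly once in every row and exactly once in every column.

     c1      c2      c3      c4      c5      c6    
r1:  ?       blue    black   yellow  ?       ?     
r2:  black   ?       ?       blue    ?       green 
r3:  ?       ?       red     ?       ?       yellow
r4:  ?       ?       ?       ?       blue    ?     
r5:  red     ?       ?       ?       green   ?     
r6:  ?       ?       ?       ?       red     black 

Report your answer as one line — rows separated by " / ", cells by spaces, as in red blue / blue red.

(r1,c5) = white
(r1,c6) = red
(r2,c5) = yellow
(r3,c5) = black
(r4,c6) = white
(r5,c6) = blue
(r1,c1) = green
(r2,c3) = white
(r4,c1) = yellow
(r4,c3) = green
(r5,c3) = yellow
(r6,c3) = blue
(r2,c2) = red
(r4,c2) = black
(r4,c4) = red
(r5,c2) = white
(r5,c4) = black
(r6,c1) = white
(r6,c4) = green
(r3,c1) = blue
(r3,c2) = green
(r3,c4) = white
(r6,c2) = yellow

green blue black yellow white red / black red white blue yellow green / blue green red white black yellow / yellow black green red blue white / red white yellow black green blue / white yellow blue green red black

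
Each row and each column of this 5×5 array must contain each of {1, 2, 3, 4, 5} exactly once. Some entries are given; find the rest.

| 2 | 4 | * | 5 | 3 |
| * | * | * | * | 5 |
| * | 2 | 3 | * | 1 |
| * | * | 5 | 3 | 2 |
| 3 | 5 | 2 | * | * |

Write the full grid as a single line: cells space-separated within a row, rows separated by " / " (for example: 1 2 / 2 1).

row 1 has {2,3,4,5}; column 3 has {2,3,5} — only 1 is left for (r1,c3).
row 2 has {5}; column 3 has {1,2,3,5} — only 4 is left for (r2,c3).
row 3 has {1,2,3}; column 4 has {3,5} — only 4 is left for (r3,c4).
row 4 has {2,3,5}; column 2 has {2,4,5} — only 1 is left for (r4,c2).
row 5 has {2,3,5}; column 4 has {3,4,5} — only 1 is left for (r5,c4).
row 5 has {1,2,3,5}; column 5 has {1,2,3,5} — only 4 is left for (r5,c5).
row 2 has {4,5}; column 1 has {2,3} — only 1 is left for (r2,c1).
row 2 has {1,4,5}; column 2 has {1,2,4,5} — only 3 is left for (r2,c2).
row 2 has {1,3,4,5}; column 4 has {1,3,4,5} — only 2 is left for (r2,c4).
row 3 has {1,2,3,4}; column 1 has {1,2,3} — only 5 is left for (r3,c1).
row 4 has {1,2,3,5}; column 1 has {1,2,3,5} — only 4 is left for (r4,c1).

2 4 1 5 3 / 1 3 4 2 5 / 5 2 3 4 1 / 4 1 5 3 2 / 3 5 2 1 4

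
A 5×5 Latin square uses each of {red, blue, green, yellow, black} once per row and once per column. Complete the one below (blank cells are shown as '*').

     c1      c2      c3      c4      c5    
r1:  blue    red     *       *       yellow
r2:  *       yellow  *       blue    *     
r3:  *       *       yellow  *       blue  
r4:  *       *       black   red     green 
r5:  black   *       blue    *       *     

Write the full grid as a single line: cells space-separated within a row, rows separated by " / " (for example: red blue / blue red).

blue red green black yellow / green yellow red blue black / red black yellow green blue / yellow blue black red green / black green blue yellow red

(r1,c3) = green
(r1,c4) = black
(r2,c3) = red
(r2,c5) = black
(r3,c4) = green
(r4,c1) = yellow
(r4,c2) = blue
(r5,c2) = green
(r5,c4) = yellow
(r5,c5) = red
(r2,c1) = green
(r3,c1) = red
(r3,c2) = black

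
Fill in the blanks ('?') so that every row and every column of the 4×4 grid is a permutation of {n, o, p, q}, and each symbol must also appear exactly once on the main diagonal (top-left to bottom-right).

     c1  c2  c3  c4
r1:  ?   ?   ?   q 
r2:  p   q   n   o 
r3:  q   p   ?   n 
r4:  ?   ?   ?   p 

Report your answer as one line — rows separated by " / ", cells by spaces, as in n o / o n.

n o p q / p q n o / q p o n / o n q p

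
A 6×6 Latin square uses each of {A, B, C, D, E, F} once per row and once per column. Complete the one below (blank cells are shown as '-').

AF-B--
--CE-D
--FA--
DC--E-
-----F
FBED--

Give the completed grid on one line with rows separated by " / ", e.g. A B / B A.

(r1,c3) = D
(r1,c5) = C
(r1,c6) = E
(r2,c1) = B
(r2,c2) = A
(r2,c5) = F
(r4,c4) = F
(r5,c4) = C
(r6,c5) = A
(r6,c6) = C
(r3,c6) = B
(r4,c6) = A
(r5,c1) = E
(r5,c2) = D
(r5,c5) = B
(r3,c1) = C
(r3,c2) = E
(r3,c5) = D
(r4,c3) = B
(r5,c3) = A

A F D B C E / B A C E F D / C E F A D B / D C B F E A / E D A C B F / F B E D A C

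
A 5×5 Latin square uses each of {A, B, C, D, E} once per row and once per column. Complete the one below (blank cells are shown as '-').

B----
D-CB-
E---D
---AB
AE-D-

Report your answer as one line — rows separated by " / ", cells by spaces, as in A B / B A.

B C D E A / D A C B E / E B A C D / C D E A B / A E B D C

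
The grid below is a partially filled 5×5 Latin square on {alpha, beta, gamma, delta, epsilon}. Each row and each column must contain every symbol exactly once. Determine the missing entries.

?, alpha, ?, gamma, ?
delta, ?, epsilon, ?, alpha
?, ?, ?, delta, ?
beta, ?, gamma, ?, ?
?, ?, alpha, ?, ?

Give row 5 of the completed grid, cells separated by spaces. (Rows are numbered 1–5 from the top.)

gamma beta alpha epsilon delta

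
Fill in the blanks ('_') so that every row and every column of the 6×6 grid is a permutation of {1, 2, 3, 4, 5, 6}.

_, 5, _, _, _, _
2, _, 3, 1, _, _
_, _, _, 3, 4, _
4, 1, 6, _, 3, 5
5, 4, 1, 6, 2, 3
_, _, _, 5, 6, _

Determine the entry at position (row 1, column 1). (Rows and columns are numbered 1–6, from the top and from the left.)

Cell (r1,c5): row 1 has {5}; column 5 has {2,3,4,6} → 1.
Cell (r2,c2): row 2 has {1,2,3}; column 2 has {1,4,5} → 6.
Cell (r2,c5): row 2 has {1,2,3,6}; column 5 has {1,2,3,4,6} → 5.
Cell (r2,c6): row 2 has {1,2,3,5,6}; column 6 has {3,5} → 4.
Cell (r3,c2): row 3 has {3,4}; column 2 has {1,4,5,6} → 2.
Cell (r3,c3): row 3 has {2,3,4}; column 3 has {1,3,6} → 5.
Cell (r4,c4): row 4 has {1,3,4,5,6}; column 4 has {1,3,5,6} → 2.
Cell (r6,c2): row 6 has {5,6}; column 2 has {1,2,4,5,6} → 3.
Cell (r1,c4): row 1 has {1,5}; column 4 has {1,2,3,5,6} → 4.
Cell (r6,c1): row 6 has {3,5,6}; column 1 has {2,4,5} → 1.
Cell (r6,c6): row 6 has {1,3,5,6}; column 6 has {3,4,5} → 2.
Cell (r1,c3): row 1 has {1,4,5}; column 3 has {1,3,5,6} → 2.
Cell (r1,c6): row 1 has {1,2,4,5}; column 6 has {2,3,4,5} → 6.
Cell (r3,c1): row 3 has {2,3,4,5}; column 1 has {1,2,4,5} → 6.
Cell (r3,c6): row 3 has {2,3,4,5,6}; column 6 has {2,3,4,5,6} → 1.
Cell (r6,c3): row 6 has {1,2,3,5,6}; column 3 has {1,2,3,5,6} → 4.
Cell (r1,c1): row 1 has {1,2,4,5,6}; column 1 has {1,2,4,5,6} → 3.

3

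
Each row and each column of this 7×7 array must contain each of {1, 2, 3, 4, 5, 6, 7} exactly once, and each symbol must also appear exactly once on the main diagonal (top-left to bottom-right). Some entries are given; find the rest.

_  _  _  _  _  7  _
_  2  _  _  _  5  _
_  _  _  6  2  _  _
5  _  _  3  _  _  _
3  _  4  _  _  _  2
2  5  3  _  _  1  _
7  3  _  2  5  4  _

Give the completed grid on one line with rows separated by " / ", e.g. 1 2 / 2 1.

(r3,c6): row 3 has {2,6}; column 6 has {1,4,5,7}, so it must be 3.
(r5,c6): row 5 has {2,3,4}; column 6 has {1,3,4,5,7}, so it must be 6.
(r7,c7): row 7 has {2,3,4,5,7}; column 7 has {2}; the diagonal has {1,2,3}, so it must be 6.
(r1,c1): row 1 has {7}; column 1 has {2,3,5,7}; the diagonal has {1,2,3,6}, so it must be 4.
(r3,c1): row 3 has {2,3,6}; column 1 has {2,3,4,5,7}, so it must be 1.
(r4,c6): row 4 has {3,5}; column 6 has {1,3,4,5,6,7}, so it must be 2.
(r5,c5): row 5 has {2,3,4,6}; column 5 has {2,5}; the diagonal has {1,2,3,4,6}, so it must be 7.
(r7,c3): row 7 has {2,3,4,5,6,7}; column 3 has {3,4}, so it must be 1.
(r2,c1): row 2 has {2,5}; column 1 has {1,2,3,4,5,7}, so it must be 6.
(r2,c3): row 2 has {2,5,6}; column 3 has {1,3,4}, so it must be 7.
(r3,c3): row 3 has {1,2,3,6}; column 3 has {1,3,4,7}; the diagonal has {1,2,3,4,6,7}, so it must be 5.
(r4,c3): row 4 has {2,3,5}; column 3 has {1,3,4,5,7}, so it must be 6.
(r5,c2): row 5 has {2,3,4,6,7}; column 2 has {2,3,5}, so it must be 1.
(r5,c4): row 5 has {1,2,3,4,6,7}; column 4 has {2,3,6}, so it must be 5.
(r1,c2): row 1 has {4,7}; column 2 has {1,2,3,5}, so it must be 6.
(r1,c3): row 1 has {4,6,7}; column 3 has {1,3,4,5,6,7}, so it must be 2.
(r1,c4): row 1 has {2,4,6,7}; column 4 has {2,3,5,6}, so it must be 1.
(r1,c5): row 1 has {1,2,4,6,7}; column 5 has {2,5,7}, so it must be 3.
(r1,c7): row 1 has {1,2,3,4,6,7}; column 7 has {2,6}, so it must be 5.
(r2,c4): row 2 has {2,5,6,7}; column 4 has {1,2,3,5,6}, so it must be 4.
(r2,c5): row 2 has {2,4,5,6,7}; column 5 has {2,3,5,7}, so it must be 1.
(r2,c7): row 2 has {1,2,4,5,6,7}; column 7 has {2,5,6}, so it must be 3.
(r4,c5): row 4 has {2,3,5,6}; column 5 has {1,2,3,5,7}, so it must be 4.
(r6,c4): row 6 has {1,2,3,5}; column 4 has {1,2,3,4,5,6}, so it must be 7.
(r6,c5): row 6 has {1,2,3,5,7}; column 5 has {1,2,3,4,5,7}, so it must be 6.
(r6,c7): row 6 has {1,2,3,5,6,7}; column 7 has {2,3,5,6}, so it must be 4.
(r3,c7): row 3 has {1,2,3,5,6}; column 7 has {2,3,4,5,6}, so it must be 7.
(r4,c2): row 4 has {2,3,4,5,6}; column 2 has {1,2,3,5,6}, so it must be 7.
(r4,c7): row 4 has {2,3,4,5,6,7}; column 7 has {2,3,4,5,6,7}, so it must be 1.
(r3,c2): row 3 has {1,2,3,5,6,7}; column 2 has {1,2,3,5,6,7}, so it must be 4.

4 6 2 1 3 7 5 / 6 2 7 4 1 5 3 / 1 4 5 6 2 3 7 / 5 7 6 3 4 2 1 / 3 1 4 5 7 6 2 / 2 5 3 7 6 1 4 / 7 3 1 2 5 4 6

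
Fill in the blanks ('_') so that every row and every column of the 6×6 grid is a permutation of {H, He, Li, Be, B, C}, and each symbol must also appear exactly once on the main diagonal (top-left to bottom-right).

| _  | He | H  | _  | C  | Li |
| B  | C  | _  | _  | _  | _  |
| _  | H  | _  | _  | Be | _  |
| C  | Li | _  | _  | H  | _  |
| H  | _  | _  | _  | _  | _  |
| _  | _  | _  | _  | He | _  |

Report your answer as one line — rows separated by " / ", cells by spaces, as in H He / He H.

(r1,c1) = Be
(r1,c4) = B
(r2,c5) = Li
(r4,c4) = He
(r5,c5) = B
(r6,c1) = Li
(r6,c6) = H
(r3,c1) = He
(r3,c3) = Li
(r3,c4) = C
(r3,c6) = B
(r4,c6) = Be
(r5,c2) = Be
(r5,c4) = Li
(r6,c2) = B
(r6,c4) = Be
(r2,c4) = H
(r2,c6) = He
(r4,c3) = B
(r5,c6) = C
(r6,c3) = C
(r2,c3) = Be
(r5,c3) = He

Be He H B C Li / B C Be H Li He / He H Li C Be B / C Li B He H Be / H Be He Li B C / Li B C Be He H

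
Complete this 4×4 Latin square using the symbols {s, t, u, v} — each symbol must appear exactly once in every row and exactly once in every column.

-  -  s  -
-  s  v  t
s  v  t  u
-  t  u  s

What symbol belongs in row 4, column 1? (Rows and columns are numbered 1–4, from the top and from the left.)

v

At row 1, column 2: row 1 has {s}; column 2 has {s,t,v}; that leaves u.
At row 1, column 4: row 1 has {s,u}; column 4 has {s,t,u}; that leaves v.
At row 2, column 1: row 2 has {s,t,v}; column 1 has {s}; that leaves u.
At row 4, column 1: row 4 has {s,t,u}; column 1 has {s,u}; that leaves v.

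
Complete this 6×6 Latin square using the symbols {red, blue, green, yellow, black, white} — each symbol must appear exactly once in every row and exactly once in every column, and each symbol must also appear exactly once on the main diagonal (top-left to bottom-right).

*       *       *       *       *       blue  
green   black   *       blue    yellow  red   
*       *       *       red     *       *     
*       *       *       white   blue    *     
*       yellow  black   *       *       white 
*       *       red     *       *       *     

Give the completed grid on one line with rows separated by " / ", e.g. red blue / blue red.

yellow red green black white blue / green black white blue yellow red / black white blue red green yellow / red green yellow white blue black / blue yellow black green red white / white blue red yellow black green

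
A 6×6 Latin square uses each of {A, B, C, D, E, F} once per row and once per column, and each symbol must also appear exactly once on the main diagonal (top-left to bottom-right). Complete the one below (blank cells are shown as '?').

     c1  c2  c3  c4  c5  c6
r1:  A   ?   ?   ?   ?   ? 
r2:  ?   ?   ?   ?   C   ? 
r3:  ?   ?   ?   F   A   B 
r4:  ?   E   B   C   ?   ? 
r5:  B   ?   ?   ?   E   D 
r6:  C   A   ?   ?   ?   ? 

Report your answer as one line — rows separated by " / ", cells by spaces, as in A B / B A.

A D F E B C / F B A D C E / E C D F A B / D E B C F A / B F C A E D / C A E B D F

(r3,c3) = D
(r5,c4) = A
(r6,c6) = F
(r2,c2) = B
(r3,c1) = E
(r3,c2) = C
(r4,c6) = A
(r5,c2) = F
(r5,c3) = C
(r6,c3) = E
(r1,c2) = D
(r1,c3) = F
(r1,c5) = B
(r2,c3) = A
(r2,c6) = E
(r6,c5) = D
(r1,c4) = E
(r1,c6) = C
(r2,c4) = D
(r4,c5) = F
(r6,c4) = B
(r2,c1) = F
(r4,c1) = D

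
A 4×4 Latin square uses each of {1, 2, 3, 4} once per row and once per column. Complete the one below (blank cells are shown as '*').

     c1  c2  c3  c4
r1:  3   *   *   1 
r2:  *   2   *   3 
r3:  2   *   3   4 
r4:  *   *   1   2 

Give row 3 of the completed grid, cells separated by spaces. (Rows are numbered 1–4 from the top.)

2 1 3 4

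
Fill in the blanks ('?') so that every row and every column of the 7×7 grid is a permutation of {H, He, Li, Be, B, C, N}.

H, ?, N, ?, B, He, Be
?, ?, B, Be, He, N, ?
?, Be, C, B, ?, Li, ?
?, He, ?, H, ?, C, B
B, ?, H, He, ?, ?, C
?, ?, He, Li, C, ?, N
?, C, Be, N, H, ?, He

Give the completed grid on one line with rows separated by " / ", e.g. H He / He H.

H Li N C B He Be / C H B Be He N Li / He Be C B N Li H / N He Li H Be C B / B N H He Li Be C / Be B He Li C H N / Li C Be N H B He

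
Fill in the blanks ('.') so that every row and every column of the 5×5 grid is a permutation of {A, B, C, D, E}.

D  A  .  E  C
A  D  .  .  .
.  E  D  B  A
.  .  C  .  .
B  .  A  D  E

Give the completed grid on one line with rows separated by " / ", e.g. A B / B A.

(r1,c3): row 1 has {A,C,D,E}; column 3 has {A,C,D}, so it must be B.
(r2,c3): row 2 has {A,D}; column 3 has {A,B,C,D}, so it must be E.
(r2,c4): row 2 has {A,D,E}; column 4 has {B,D,E}, so it must be C.
(r2,c5): row 2 has {A,C,D,E}; column 5 has {A,C,E}, so it must be B.
(r3,c1): row 3 has {A,B,D,E}; column 1 has {A,B,D}, so it must be C.
(r4,c1): row 4 has {C}; column 1 has {A,B,C,D}, so it must be E.
(r4,c2): row 4 has {C,E}; column 2 has {A,D,E}, so it must be B.
(r4,c4): row 4 has {B,C,E}; column 4 has {B,C,D,E}, so it must be A.
(r4,c5): row 4 has {A,B,C,E}; column 5 has {A,B,C,E}, so it must be D.
(r5,c2): row 5 has {A,B,D,E}; column 2 has {A,B,D,E}, so it must be C.

D A B E C / A D E C B / C E D B A / E B C A D / B C A D E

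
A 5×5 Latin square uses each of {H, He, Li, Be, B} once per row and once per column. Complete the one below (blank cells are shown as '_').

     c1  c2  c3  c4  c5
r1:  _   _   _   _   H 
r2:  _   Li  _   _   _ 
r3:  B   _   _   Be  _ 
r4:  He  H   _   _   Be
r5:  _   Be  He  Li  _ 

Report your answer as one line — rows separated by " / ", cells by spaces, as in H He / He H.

(r3,c2) = He
(r3,c5) = Li
(r4,c4) = B
(r5,c1) = H
(r5,c5) = B
(r1,c2) = B
(r1,c4) = He
(r2,c1) = Be
(r2,c4) = H
(r2,c5) = He
(r3,c3) = H
(r4,c3) = Li
(r1,c1) = Li
(r1,c3) = Be
(r2,c3) = B

Li B Be He H / Be Li B H He / B He H Be Li / He H Li B Be / H Be He Li B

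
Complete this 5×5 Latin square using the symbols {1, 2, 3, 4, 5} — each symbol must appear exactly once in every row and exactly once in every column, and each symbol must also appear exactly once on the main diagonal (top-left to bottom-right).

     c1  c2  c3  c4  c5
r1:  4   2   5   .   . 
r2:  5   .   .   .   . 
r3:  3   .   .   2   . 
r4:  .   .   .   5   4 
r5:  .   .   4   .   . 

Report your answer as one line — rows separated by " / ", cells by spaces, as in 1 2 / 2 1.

4 2 5 1 3 / 5 3 2 4 1 / 3 4 1 2 5 / 2 1 3 5 4 / 1 5 4 3 2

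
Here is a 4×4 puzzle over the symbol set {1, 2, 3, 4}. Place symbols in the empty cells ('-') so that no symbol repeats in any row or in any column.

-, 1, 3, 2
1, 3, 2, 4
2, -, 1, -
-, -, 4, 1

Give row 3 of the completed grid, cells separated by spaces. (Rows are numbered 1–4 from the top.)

2 4 1 3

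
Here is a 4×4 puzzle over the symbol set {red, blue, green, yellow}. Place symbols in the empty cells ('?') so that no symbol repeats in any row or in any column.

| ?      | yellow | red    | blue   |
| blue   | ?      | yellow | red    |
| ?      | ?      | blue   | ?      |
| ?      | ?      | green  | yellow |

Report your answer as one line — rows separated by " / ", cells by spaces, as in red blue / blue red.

(r1,c1) = green
(r2,c2) = green
(r3,c2) = red
(r3,c4) = green
(r4,c1) = red
(r4,c2) = blue
(r3,c1) = yellow

green yellow red blue / blue green yellow red / yellow red blue green / red blue green yellow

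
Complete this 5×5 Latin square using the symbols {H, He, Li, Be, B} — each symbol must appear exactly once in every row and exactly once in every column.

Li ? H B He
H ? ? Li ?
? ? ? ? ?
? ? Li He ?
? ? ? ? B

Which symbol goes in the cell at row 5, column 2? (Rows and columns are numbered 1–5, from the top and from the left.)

(r1,c2) = Be
(r2,c5) = Be
(r4,c5) = H
(r3,c5) = Li
(r4,c2) = B
(r2,c2) = He
(r2,c3) = B
(r3,c2) = H
(r3,c4) = Be
(r4,c1) = Be
(r5,c1) = He
(r5,c2) = Li

Li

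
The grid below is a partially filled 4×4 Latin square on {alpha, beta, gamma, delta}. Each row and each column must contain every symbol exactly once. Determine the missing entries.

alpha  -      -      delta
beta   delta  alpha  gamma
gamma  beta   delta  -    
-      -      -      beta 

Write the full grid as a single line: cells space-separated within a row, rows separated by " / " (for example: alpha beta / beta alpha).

row 1 has {alpha,delta}; column 2 has {beta,delta} — only gamma is left for (r1,c2).
row 1 has {alpha,gamma,delta}; column 3 has {alpha,delta} — only beta is left for (r1,c3).
row 3 has {beta,gamma,delta}; column 4 has {beta,gamma,delta} — only alpha is left for (r3,c4).
row 4 has {beta}; column 1 has {alpha,beta,gamma} — only delta is left for (r4,c1).
row 4 has {beta,delta}; column 2 has {beta,gamma,delta} — only alpha is left for (r4,c2).
row 4 has {alpha,beta,delta}; column 3 has {alpha,beta,delta} — only gamma is left for (r4,c3).

alpha gamma beta delta / beta delta alpha gamma / gamma beta delta alpha / delta alpha gamma beta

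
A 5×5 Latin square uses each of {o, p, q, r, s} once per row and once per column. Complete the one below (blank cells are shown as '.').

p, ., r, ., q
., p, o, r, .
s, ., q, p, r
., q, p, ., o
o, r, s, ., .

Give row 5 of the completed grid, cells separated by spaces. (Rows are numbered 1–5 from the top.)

o r s q p

(r2,c1) = q
(r2,c5) = s
(r3,c2) = o
(r4,c1) = r
(r4,c4) = s
(r5,c4) = q
(r5,c5) = p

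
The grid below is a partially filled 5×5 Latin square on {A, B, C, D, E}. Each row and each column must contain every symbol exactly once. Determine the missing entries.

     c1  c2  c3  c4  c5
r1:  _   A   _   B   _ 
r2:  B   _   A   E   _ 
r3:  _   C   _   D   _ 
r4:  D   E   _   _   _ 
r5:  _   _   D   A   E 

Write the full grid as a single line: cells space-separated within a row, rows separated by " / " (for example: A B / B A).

(r2,c2) = D
(r2,c5) = C
(r4,c4) = C
(r5,c1) = C
(r5,c2) = B
(r1,c1) = E
(r1,c3) = C
(r1,c5) = D
(r3,c1) = A
(r3,c5) = B
(r4,c3) = B
(r4,c5) = A
(r3,c3) = E

E A C B D / B D A E C / A C E D B / D E B C A / C B D A E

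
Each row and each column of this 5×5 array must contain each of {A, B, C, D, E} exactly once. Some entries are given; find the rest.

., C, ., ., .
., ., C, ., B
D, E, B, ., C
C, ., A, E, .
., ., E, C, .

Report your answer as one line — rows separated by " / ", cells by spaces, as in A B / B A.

(r1,c3) = D
(r3,c4) = A
(r4,c5) = D
(r5,c5) = A
(r1,c4) = B
(r1,c5) = E
(r2,c4) = D
(r4,c2) = B
(r5,c1) = B
(r5,c2) = D
(r1,c1) = A
(r2,c1) = E
(r2,c2) = A

A C D B E / E A C D B / D E B A C / C B A E D / B D E C A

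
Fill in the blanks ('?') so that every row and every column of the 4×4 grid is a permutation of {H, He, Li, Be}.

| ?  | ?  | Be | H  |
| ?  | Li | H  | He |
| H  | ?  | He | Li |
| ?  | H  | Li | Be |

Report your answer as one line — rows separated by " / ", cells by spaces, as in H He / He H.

Li He Be H / Be Li H He / H Be He Li / He H Li Be

(r1,c2) = He
(r2,c1) = Be
(r3,c2) = Be
(r4,c1) = He
(r1,c1) = Li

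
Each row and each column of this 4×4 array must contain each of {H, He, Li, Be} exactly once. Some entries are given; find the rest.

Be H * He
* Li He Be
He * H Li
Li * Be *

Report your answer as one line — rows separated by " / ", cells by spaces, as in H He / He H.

Be H Li He / H Li He Be / He Be H Li / Li He Be H

Cell (r1,c3): row 1 has {H,He,Be}; column 3 has {H,He,Be} → Li.
Cell (r2,c1): row 2 has {He,Li,Be}; column 1 has {He,Li,Be} → H.
Cell (r3,c2): row 3 has {H,He,Li}; column 2 has {H,Li} → Be.
Cell (r4,c2): row 4 has {Li,Be}; column 2 has {H,Li,Be} → He.
Cell (r4,c4): row 4 has {He,Li,Be}; column 4 has {He,Li,Be} → H.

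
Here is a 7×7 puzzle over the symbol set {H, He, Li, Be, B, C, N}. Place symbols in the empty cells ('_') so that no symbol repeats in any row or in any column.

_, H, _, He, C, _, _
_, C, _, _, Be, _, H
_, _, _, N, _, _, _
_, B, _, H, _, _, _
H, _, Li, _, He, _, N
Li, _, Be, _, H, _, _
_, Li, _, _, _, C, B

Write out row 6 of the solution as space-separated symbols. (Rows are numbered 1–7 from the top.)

Li N Be B H He C

(r5,c2) = Be
(r5,c6) = B
(r7,c4) = Be
(r7,c5) = N
(r3,c2) = He
(r4,c5) = Li
(r5,c4) = C
(r6,c2) = N
(r6,c4) = B
(r6,c6) = He
(r6,c7) = C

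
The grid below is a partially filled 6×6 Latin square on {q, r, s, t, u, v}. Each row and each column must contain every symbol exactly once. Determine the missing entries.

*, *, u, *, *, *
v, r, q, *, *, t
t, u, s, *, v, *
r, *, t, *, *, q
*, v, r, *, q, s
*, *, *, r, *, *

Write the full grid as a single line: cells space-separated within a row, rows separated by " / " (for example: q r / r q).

q t u s r v / v r q u s t / t u s q v r / r s t v u q / u v r t q s / s q v r t u

(r3,c4) = q
(r3,c6) = r
(r4,c2) = s
(r4,c5) = u
(r5,c1) = u
(r5,c4) = t
(r6,c3) = v
(r6,c6) = u
(r1,c6) = v
(r2,c5) = s
(r4,c4) = v
(r6,c5) = t
(r1,c4) = s
(r1,c5) = r
(r2,c4) = u
(r6,c2) = q
(r1,c1) = q
(r1,c2) = t
(r6,c1) = s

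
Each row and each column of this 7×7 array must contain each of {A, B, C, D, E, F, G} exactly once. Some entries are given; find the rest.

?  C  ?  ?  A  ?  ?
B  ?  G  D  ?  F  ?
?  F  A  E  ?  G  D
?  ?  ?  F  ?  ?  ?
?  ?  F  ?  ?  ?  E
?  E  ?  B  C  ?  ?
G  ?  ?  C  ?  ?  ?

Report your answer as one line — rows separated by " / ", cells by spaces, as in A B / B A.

(r1,c4) = G
(r2,c2) = A
(r2,c5) = E
(r2,c7) = C
(r3,c1) = C
(r3,c5) = B
(r5,c4) = A
(r6,c3) = D
(r6,c6) = A
(r5,c1) = D
(r5,c5) = G
(r6,c1) = F
(r6,c7) = G
(r1,c1) = E
(r1,c3) = B
(r1,c6) = D
(r1,c7) = F
(r4,c1) = A
(r4,c5) = D
(r4,c7) = B
(r5,c2) = B
(r5,c6) = C
(r7,c2) = D
(r7,c3) = E
(r7,c5) = F
(r7,c6) = B
(r7,c7) = A
(r4,c2) = G
(r4,c3) = C
(r4,c6) = E

E C B G A D F / B A G D E F C / C F A E B G D / A G C F D E B / D B F A G C E / F E D B C A G / G D E C F B A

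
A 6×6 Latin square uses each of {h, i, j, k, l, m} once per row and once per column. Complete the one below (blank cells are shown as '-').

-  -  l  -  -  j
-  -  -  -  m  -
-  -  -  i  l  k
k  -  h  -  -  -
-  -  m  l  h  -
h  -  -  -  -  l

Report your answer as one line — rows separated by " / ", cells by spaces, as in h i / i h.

i m l h k j / l j i k m h / m h j i l k / k l h j i m / j k m l h i / h i k m j l

(r3,c3): row 3 has {i,k,l}; column 3 has {h,l,m}, so it must be j.
(r5,c6): row 5 has {h,l,m}; column 6 has {j,k,l}, so it must be i.
(r2,c6): row 2 has {m}; column 6 has {i,j,k,l}, so it must be h.
(r3,c1): row 3 has {i,j,k,l}; column 1 has {h,k}, so it must be m.
(r3,c2): row 3 has {i,j,k,l,m}; column 2 is empty so far, so it must be h.
(r4,c6): row 4 has {h,k}; column 6 has {h,i,j,k,l}, so it must be m.
(r5,c1): row 5 has {h,i,l,m}; column 1 has {h,k,m}, so it must be j.
(r5,c2): row 5 has {h,i,j,l,m}; column 2 has {h}, so it must be k.
(r1,c1): row 1 has {j,l}; column 1 has {h,j,k,m}, so it must be i.
(r1,c2): row 1 has {i,j,l}; column 2 has {h,k}, so it must be m.
(r1,c5): row 1 has {i,j,l,m}; column 5 has {h,l,m}, so it must be k.
(r2,c1): row 2 has {h,m}; column 1 has {h,i,j,k,m}, so it must be l.
(r4,c4): row 4 has {h,k,m}; column 4 has {i,l}, so it must be j.
(r4,c5): row 4 has {h,j,k,m}; column 5 has {h,k,l,m}, so it must be i.
(r6,c5): row 6 has {h,l}; column 5 has {h,i,k,l,m}, so it must be j.
(r1,c4): row 1 has {i,j,k,l,m}; column 4 has {i,j,l}, so it must be h.
(r2,c4): row 2 has {h,l,m}; column 4 has {h,i,j,l}, so it must be k.
(r4,c2): row 4 has {h,i,j,k,m}; column 2 has {h,k,m}, so it must be l.
(r6,c2): row 6 has {h,j,l}; column 2 has {h,k,l,m}, so it must be i.
(r6,c3): row 6 has {h,i,j,l}; column 3 has {h,j,l,m}, so it must be k.
(r6,c4): row 6 has {h,i,j,k,l}; column 4 has {h,i,j,k,l}, so it must be m.
(r2,c2): row 2 has {h,k,l,m}; column 2 has {h,i,k,l,m}, so it must be j.
(r2,c3): row 2 has {h,j,k,l,m}; column 3 has {h,j,k,l,m}, so it must be i.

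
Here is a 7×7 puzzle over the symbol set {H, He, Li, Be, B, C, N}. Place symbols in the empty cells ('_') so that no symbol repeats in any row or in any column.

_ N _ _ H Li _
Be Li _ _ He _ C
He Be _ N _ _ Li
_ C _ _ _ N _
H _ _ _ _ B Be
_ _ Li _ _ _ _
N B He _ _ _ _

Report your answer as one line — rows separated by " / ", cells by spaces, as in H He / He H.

C N Be He H Li B / Be Li N B He H C / He Be H N B C Li / Li C B H Be N He / H He C Li N B Be / B H Li Be C He N / N B He C Li Be H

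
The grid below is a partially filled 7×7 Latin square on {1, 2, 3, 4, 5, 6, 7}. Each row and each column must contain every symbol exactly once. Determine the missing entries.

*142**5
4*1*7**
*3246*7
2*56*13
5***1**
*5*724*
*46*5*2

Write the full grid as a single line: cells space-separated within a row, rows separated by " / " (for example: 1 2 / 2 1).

7 1 4 2 3 6 5 / 4 2 1 5 7 3 6 / 1 3 2 4 6 5 7 / 2 7 5 6 4 1 3 / 5 6 7 3 1 2 4 / 6 5 3 7 2 4 1 / 3 4 6 1 5 7 2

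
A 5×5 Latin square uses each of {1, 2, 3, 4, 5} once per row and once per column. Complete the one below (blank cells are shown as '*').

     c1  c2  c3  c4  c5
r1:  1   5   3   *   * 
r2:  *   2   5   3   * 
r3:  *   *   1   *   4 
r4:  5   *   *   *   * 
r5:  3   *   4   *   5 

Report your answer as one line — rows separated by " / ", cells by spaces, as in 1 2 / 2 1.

(r1,c5) = 2
(r2,c1) = 4
(r2,c5) = 1
(r3,c1) = 2
(r3,c2) = 3
(r3,c4) = 5
(r4,c3) = 2
(r4,c5) = 3
(r5,c2) = 1
(r5,c4) = 2
(r1,c4) = 4
(r4,c2) = 4
(r4,c4) = 1

1 5 3 4 2 / 4 2 5 3 1 / 2 3 1 5 4 / 5 4 2 1 3 / 3 1 4 2 5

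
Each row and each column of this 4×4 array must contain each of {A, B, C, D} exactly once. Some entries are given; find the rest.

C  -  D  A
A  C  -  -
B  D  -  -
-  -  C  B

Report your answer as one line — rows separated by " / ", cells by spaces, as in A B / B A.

C B D A / A C B D / B D A C / D A C B

At row 1, column 2: row 1 has {A,C,D}; column 2 has {C,D}; that leaves B.
At row 2, column 3: row 2 has {A,C}; column 3 has {C,D}; that leaves B.
At row 2, column 4: row 2 has {A,B,C}; column 4 has {A,B}; that leaves D.
At row 3, column 3: row 3 has {B,D}; column 3 has {B,C,D}; that leaves A.
At row 3, column 4: row 3 has {A,B,D}; column 4 has {A,B,D}; that leaves C.
At row 4, column 1: row 4 has {B,C}; column 1 has {A,B,C}; that leaves D.
At row 4, column 2: row 4 has {B,C,D}; column 2 has {B,C,D}; that leaves A.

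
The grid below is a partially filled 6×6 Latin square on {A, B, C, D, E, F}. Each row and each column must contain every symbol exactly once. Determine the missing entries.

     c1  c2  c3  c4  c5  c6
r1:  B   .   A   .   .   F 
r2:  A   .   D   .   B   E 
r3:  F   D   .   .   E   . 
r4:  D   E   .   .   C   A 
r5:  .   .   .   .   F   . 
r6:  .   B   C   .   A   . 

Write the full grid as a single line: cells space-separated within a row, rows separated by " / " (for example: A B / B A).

B C A E D F / A F D C B E / F D B A E C / D E F B C A / C A E D F B / E B C F A D

At row 1, column 2: row 1 has {A,B,F}; column 2 has {B,D,E}; that leaves C.
At row 1, column 5: row 1 has {A,B,C,F}; column 5 has {A,B,C,E,F}; that leaves D.
At row 2, column 2: row 2 has {A,B,D,E}; column 2 has {B,C,D,E}; that leaves F.
At row 2, column 4: row 2 has {A,B,D,E,F}; column 4 is empty so far; that leaves C.
At row 3, column 3: row 3 has {D,E,F}; column 3 has {A,C,D}; that leaves B.
At row 3, column 4: row 3 has {B,D,E,F}; column 4 has {C}; that leaves A.
At row 3, column 6: row 3 has {A,B,D,E,F}; column 6 has {A,E,F}; that leaves C.
At row 4, column 3: row 4 has {A,C,D,E}; column 3 has {A,B,C,D}; that leaves F.
At row 4, column 4: row 4 has {A,C,D,E,F}; column 4 has {A,C}; that leaves B.
At row 5, column 2: row 5 has {F}; column 2 has {B,C,D,E,F}; that leaves A.
At row 5, column 3: row 5 has {A,F}; column 3 has {A,B,C,D,F}; that leaves E.
At row 5, column 4: row 5 has {A,E,F}; column 4 has {A,B,C}; that leaves D.
At row 5, column 6: row 5 has {A,D,E,F}; column 6 has {A,C,E,F}; that leaves B.
At row 6, column 1: row 6 has {A,B,C}; column 1 has {A,B,D,F}; that leaves E.
At row 6, column 4: row 6 has {A,B,C,E}; column 4 has {A,B,C,D}; that leaves F.
At row 6, column 6: row 6 has {A,B,C,E,F}; column 6 has {A,B,C,E,F}; that leaves D.
At row 1, column 4: row 1 has {A,B,C,D,F}; column 4 has {A,B,C,D,F}; that leaves E.
At row 5, column 1: row 5 has {A,B,D,E,F}; column 1 has {A,B,D,E,F}; that leaves C.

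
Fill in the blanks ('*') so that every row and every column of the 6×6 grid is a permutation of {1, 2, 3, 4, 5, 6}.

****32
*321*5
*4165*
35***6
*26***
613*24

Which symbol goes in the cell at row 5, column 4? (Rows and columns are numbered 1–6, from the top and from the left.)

3

(r1,c2): row 1 has {2,3}; column 2 has {1,2,3,4,5}, so it must be 6.
(r2,c1): row 2 has {1,2,3,5}; column 1 has {3,6}, so it must be 4.
(r2,c5): row 2 has {1,2,3,4,5}; column 5 has {2,3,5}, so it must be 6.
(r3,c1): row 3 has {1,4,5,6}; column 1 has {3,4,6}, so it must be 2.
(r3,c6): row 3 has {1,2,4,5,6}; column 6 has {2,4,5,6}, so it must be 3.
(r4,c3): row 4 has {3,5,6}; column 3 has {1,2,3,6}, so it must be 4.
(r4,c4): row 4 has {3,4,5,6}; column 4 has {1,6}, so it must be 2.
(r4,c5): row 4 has {2,3,4,5,6}; column 5 has {2,3,5,6}, so it must be 1.
(r5,c5): row 5 has {2,6}; column 5 has {1,2,3,5,6}, so it must be 4.
(r5,c6): row 5 has {2,4,6}; column 6 has {2,3,4,5,6}, so it must be 1.
(r6,c4): row 6 has {1,2,3,4,6}; column 4 has {1,2,6}, so it must be 5.
(r1,c3): row 1 has {2,3,6}; column 3 has {1,2,3,4,6}, so it must be 5.
(r1,c4): row 1 has {2,3,5,6}; column 4 has {1,2,5,6}, so it must be 4.
(r5,c1): row 5 has {1,2,4,6}; column 1 has {2,3,4,6}, so it must be 5.
(r5,c4): row 5 has {1,2,4,5,6}; column 4 has {1,2,4,5,6}, so it must be 3.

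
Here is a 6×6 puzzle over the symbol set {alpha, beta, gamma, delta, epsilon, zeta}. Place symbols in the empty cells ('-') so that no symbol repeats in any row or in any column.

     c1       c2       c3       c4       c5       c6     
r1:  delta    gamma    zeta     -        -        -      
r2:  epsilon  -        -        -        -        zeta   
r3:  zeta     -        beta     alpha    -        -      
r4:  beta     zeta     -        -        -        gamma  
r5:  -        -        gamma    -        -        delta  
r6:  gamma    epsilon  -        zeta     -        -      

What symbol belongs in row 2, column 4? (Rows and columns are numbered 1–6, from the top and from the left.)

(r3,c2): row 3 has {alpha,beta,zeta}; column 2 has {gamma,epsilon,zeta}, so it must be delta.
(r3,c6): row 3 has {alpha,beta,delta,zeta}; column 6 has {gamma,delta,zeta}, so it must be epsilon.
(r5,c1): row 5 has {gamma,delta}; column 1 has {beta,gamma,delta,epsilon,zeta}, so it must be alpha.
(r5,c2): row 5 has {alpha,gamma,delta}; column 2 has {gamma,delta,epsilon,zeta}, so it must be beta.
(r5,c4): row 5 has {alpha,beta,gamma,delta}; column 4 has {alpha,zeta}, so it must be epsilon.
(r5,c5): row 5 has {alpha,beta,gamma,delta,epsilon}; column 5 is empty so far, so it must be zeta.
(r1,c4): row 1 has {gamma,delta,zeta}; column 4 has {alpha,epsilon,zeta}, so it must be beta.
(r1,c6): row 1 has {beta,gamma,delta,zeta}; column 6 has {gamma,delta,epsilon,zeta}, so it must be alpha.
(r2,c2): row 2 has {epsilon,zeta}; column 2 has {beta,gamma,delta,epsilon,zeta}, so it must be alpha.
(r2,c3): row 2 has {alpha,epsilon,zeta}; column 3 has {beta,gamma,zeta}, so it must be delta.
(r2,c4): row 2 has {alpha,delta,epsilon,zeta}; column 4 has {alpha,beta,epsilon,zeta}, so it must be gamma.

gamma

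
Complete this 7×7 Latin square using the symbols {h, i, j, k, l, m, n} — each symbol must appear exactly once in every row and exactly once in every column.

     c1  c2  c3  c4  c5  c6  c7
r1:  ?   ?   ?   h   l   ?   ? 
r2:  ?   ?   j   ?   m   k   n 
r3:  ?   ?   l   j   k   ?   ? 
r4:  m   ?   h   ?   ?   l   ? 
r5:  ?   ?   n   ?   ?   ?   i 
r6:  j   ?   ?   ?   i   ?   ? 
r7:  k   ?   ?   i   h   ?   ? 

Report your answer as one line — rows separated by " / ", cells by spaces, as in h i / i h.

n m i h l j k / i h j l m k n / h n l j k i m / m i h k n l j / l k n m j h i / j l k n i m h / k j m i h n l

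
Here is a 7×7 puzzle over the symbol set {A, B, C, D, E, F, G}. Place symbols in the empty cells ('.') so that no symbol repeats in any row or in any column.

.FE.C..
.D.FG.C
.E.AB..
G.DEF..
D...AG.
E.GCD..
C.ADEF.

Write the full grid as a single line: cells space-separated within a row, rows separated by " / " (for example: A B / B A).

B F E G C A D / A D B F G E C / F E C A B D G / G B D E F C A / D C F B A G E / E A G C D B F / C G A D E F B

row 2 has {C,D,F,G}; column 3 has {A,D,E,G} — only B is left for (r2,c3).
row 3 has {A,B,E}; column 1 has {C,D,E,G} — only F is left for (r3,c1).
row 3 has {A,B,E,F}; column 3 has {A,B,D,E,G} — only C is left for (r3,c3).
row 3 has {A,B,C,E,F}; column 6 has {F,G} — only D is left for (r3,c6).
row 3 has {A,B,C,D,E,F}; column 7 has {C} — only G is left for (r3,c7).
row 5 has {A,D,G}; column 3 has {A,B,C,D,E,G} — only F is left for (r5,c3).
row 5 has {A,D,F,G}; column 4 has {A,C,D,E,F} — only B is left for (r5,c4).
row 5 has {A,B,D,F,G}; column 7 has {C,G} — only E is left for (r5,c7).
row 7 has {A,C,D,E,F}; column 7 has {C,E,G} — only B is left for (r7,c7).
row 1 has {C,E,F}; column 4 has {A,B,C,D,E,F} — only G is left for (r1,c4).
row 2 has {B,C,D,F,G}; column 1 has {C,D,E,F,G} — only A is left for (r2,c1).
row 2 has {A,B,C,D,F,G}; column 6 has {D,F,G} — only E is left for (r2,c6).
row 4 has {D,E,F,G}; column 7 has {B,C,E,G} — only A is left for (r4,c7).
row 5 has {A,B,D,E,F,G}; column 2 has {D,E,F} — only C is left for (r5,c2).
row 6 has {C,D,E,G}; column 7 has {A,B,C,E,G} — only F is left for (r6,c7).
row 7 has {A,B,C,D,E,F}; column 2 has {C,D,E,F} — only G is left for (r7,c2).
row 1 has {C,E,F,G}; column 1 has {A,C,D,E,F,G} — only B is left for (r1,c1).
row 1 has {B,C,E,F,G}; column 6 has {D,E,F,G} — only A is left for (r1,c6).
row 1 has {A,B,C,E,F,G}; column 7 has {A,B,C,E,F,G} — only D is left for (r1,c7).
row 4 has {A,D,E,F,G}; column 2 has {C,D,E,F,G} — only B is left for (r4,c2).
row 4 has {A,B,D,E,F,G}; column 6 has {A,D,E,F,G} — only C is left for (r4,c6).
row 6 has {C,D,E,F,G}; column 2 has {B,C,D,E,F,G} — only A is left for (r6,c2).
row 6 has {A,C,D,E,F,G}; column 6 has {A,C,D,E,F,G} — only B is left for (r6,c6).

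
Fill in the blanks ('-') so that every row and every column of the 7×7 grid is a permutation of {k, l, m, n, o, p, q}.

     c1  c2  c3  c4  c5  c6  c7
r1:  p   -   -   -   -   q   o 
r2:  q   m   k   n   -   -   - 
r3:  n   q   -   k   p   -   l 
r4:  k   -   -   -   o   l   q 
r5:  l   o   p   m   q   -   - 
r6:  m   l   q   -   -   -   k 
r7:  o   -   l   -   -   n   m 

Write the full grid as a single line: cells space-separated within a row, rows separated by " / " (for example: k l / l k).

p k n l m q o / q m k n l o p / n q o k p m l / k n m p o l q / l o p m q k n / m l q o n p k / o p l q k n m

(r1,c4): row 1 has {o,p,q}; column 4 has {k,m,n}, so it must be l.
(r2,c5): row 2 has {k,m,n,q}; column 5 has {o,p,q}, so it must be l.
(r2,c7): row 2 has {k,l,m,n,q}; column 7 has {k,l,m,o,q}, so it must be p.
(r4,c4): row 4 has {k,l,o,q}; column 4 has {k,l,m,n}, so it must be p.
(r5,c6): row 5 has {l,m,o,p,q}; column 6 has {l,n,q}, so it must be k.
(r5,c7): row 5 has {k,l,m,o,p,q}; column 7 has {k,l,m,o,p,q}, so it must be n.
(r6,c4): row 6 has {k,l,m,q}; column 4 has {k,l,m,n,p}, so it must be o.
(r6,c5): row 6 has {k,l,m,o,q}; column 5 has {l,o,p,q}, so it must be n.
(r6,c6): row 6 has {k,l,m,n,o,q}; column 6 has {k,l,n,q}, so it must be p.
(r7,c4): row 7 has {l,m,n,o}; column 4 has {k,l,m,n,o,p}, so it must be q.
(r7,c5): row 7 has {l,m,n,o,q}; column 5 has {l,n,o,p,q}, so it must be k.
(r1,c5): row 1 has {l,o,p,q}; column 5 has {k,l,n,o,p,q}, so it must be m.
(r2,c6): row 2 has {k,l,m,n,p,q}; column 6 has {k,l,n,p,q}, so it must be o.
(r3,c6): row 3 has {k,l,n,p,q}; column 6 has {k,l,n,o,p,q}, so it must be m.
(r4,c2): row 4 has {k,l,o,p,q}; column 2 has {l,m,o,q}, so it must be n.
(r4,c3): row 4 has {k,l,n,o,p,q}; column 3 has {k,l,p,q}, so it must be m.
(r7,c2): row 7 has {k,l,m,n,o,q}; column 2 has {l,m,n,o,q}, so it must be p.
(r1,c2): row 1 has {l,m,o,p,q}; column 2 has {l,m,n,o,p,q}, so it must be k.
(r1,c3): row 1 has {k,l,m,o,p,q}; column 3 has {k,l,m,p,q}, so it must be n.
(r3,c3): row 3 has {k,l,m,n,p,q}; column 3 has {k,l,m,n,p,q}, so it must be o.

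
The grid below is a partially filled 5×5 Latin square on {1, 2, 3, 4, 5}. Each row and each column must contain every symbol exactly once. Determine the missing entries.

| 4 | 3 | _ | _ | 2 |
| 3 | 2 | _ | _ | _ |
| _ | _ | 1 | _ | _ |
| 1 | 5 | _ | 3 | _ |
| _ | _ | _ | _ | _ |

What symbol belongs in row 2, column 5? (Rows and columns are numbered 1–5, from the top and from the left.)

(r1,c3) = 5
(r1,c4) = 1
(r2,c3) = 4
(r2,c4) = 5
(r2,c5) = 1

1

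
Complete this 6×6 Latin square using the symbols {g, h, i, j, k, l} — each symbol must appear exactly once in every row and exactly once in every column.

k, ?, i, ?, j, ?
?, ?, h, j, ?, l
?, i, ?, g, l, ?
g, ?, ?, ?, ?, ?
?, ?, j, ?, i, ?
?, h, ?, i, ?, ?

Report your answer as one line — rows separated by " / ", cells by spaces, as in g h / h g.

k l i h j g / i k h j g l / j i k g l h / g j l k h i / h g j l i k / l h g i k j

(r2,c1) = i
(r3,c3) = k
(r4,c3) = l
(r6,c3) = g
(r6,c5) = k
(r6,c6) = j
(r2,c5) = g
(r3,c6) = h
(r4,c5) = h
(r6,c1) = l
(r1,c6) = g
(r2,c2) = k
(r3,c1) = j
(r4,c2) = j
(r4,c4) = k
(r4,c6) = i
(r5,c1) = h
(r5,c4) = l
(r5,c6) = k
(r1,c2) = l
(r1,c4) = h
(r5,c2) = g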